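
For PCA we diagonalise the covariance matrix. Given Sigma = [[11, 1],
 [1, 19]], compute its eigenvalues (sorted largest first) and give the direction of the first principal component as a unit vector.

Step 1 — characteristic polynomial of 2×2 Sigma:
  det(Sigma - λI) = λ² - trace · λ + det = 0.
  trace = 11 + 19 = 30, det = 11·19 - (1)² = 208.
Step 2 — discriminant:
  Δ = trace² - 4·det = 900 - 832 = 68.
Step 3 — eigenvalues:
  λ = (trace ± √Δ)/2 = (30 ± 8.2462)/2,
  λ_1 = 19.1231,  λ_2 = 10.8769.

Step 4 — unit eigenvector for λ_1: solve (Sigma - λ_1 I)v = 0. First row:
  (11 - 19.1231)·v_x + (1)·v_y = 0, i.e. (-8.1231)·v_x + (1)·v_y = 0,
  so v ∝ (b, λ_1 - a) = (1, 8.1231) = u.
  ||u|| = √((1)² + (8.1231)²) = √(66.9848) ≈ 8.1844,
  v_1 = u/||u|| ≈ (0.1222, 0.9925) (||v_1|| = 1).

λ_1 = 19.1231,  λ_2 = 10.8769;  v_1 ≈ (0.1222, 0.9925)


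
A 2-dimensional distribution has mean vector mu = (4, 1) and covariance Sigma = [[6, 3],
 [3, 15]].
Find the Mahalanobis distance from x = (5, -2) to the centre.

Step 1 — centre the observation: (x - mu) = (1, -3).

Step 2 — invert Sigma. det(Sigma) = 6·15 - (3)² = 81.
  Sigma^{-1} = (1/det) · [[d, -b], [-b, a]] = [[0.1852, -0.037],
 [-0.037, 0.0741]].

Step 3 — form the quadratic (x - mu)^T · Sigma^{-1} · (x - mu):
  Sigma^{-1} · (x - mu) = (0.2963, -0.2593).
  (x - mu)^T · [Sigma^{-1} · (x - mu)] = (1)·(0.2963) + (-3)·(-0.2593) = 1.0741.

Step 4 — take square root: d = √(1.0741) ≈ 1.0364.

d(x, mu) = √(1.0741) ≈ 1.0364


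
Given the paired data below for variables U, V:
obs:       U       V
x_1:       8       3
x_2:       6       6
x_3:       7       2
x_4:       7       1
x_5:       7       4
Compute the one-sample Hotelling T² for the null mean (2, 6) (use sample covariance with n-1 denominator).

Step 1 — sample mean vector:
  mean(U) = (8 + 6 + 7 + 7 + 7) / 5 = 35/5 = 7
  mean(V) = (3 + 6 + 2 + 1 + 4) / 5 = 16/5 = 3.2
  x̄ = (7, 3.2),  deviation x̄ - mu_0 = (7, 3.2) - (2, 6) = (5, -2.8).

Step 2 — sample covariance matrix, S[i,j] = (1/(n-1)) · Σ_k (x_{k,i} - mean_i) · (x_{k,j} - mean_j), divisor n-1 = 4:
  S[U,U] = ((1)·(1) + (-1)·(-1) + (0)·(0) + (0)·(0) + (0)·(0)) / 4 = 2/4 = 0.5
  S[U,V] = ((1)·(-0.2) + (-1)·(2.8) + (0)·(-1.2) + (0)·(-2.2) + (0)·(0.8)) / 4 = -3/4 = -0.75
  S[V,V] = ((-0.2)·(-0.2) + (2.8)·(2.8) + (-1.2)·(-1.2) + (-2.2)·(-2.2) + (0.8)·(0.8)) / 4 = 14.8/4 = 3.7
  S = [[0.5, -0.75],
 [-0.75, 3.7]].

Step 3 — invert S. det(S) = 0.5·3.7 - (-0.75)² = 1.2875.
  S^{-1} = (1/det) · [[d, -b], [-b, a]] = [[2.8738, 0.5825],
 [0.5825, 0.3883]].

Step 4 — quadratic form (x̄ - mu_0)^T · S^{-1} · (x̄ - mu_0):
  S^{-1} · (x̄ - mu_0) = (12.7379, 1.8252),
  (x̄ - mu_0)^T · [...] = (5)·(12.7379) + (-2.8)·(1.8252) = 58.5786.

Step 5 — scale by n: T² = 5 · 58.5786 = 292.8932.

T² ≈ 292.8932


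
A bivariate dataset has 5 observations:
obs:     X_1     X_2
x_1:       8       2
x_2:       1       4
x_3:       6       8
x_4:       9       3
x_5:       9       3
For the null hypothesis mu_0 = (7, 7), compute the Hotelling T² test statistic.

Step 1 — sample mean vector:
  mean(X_1) = (8 + 1 + 6 + 9 + 9) / 5 = 33/5 = 6.6
  mean(X_2) = (2 + 4 + 8 + 3 + 3) / 5 = 20/5 = 4
  x̄ = (6.6, 4),  deviation x̄ - mu_0 = (6.6, 4) - (7, 7) = (-0.4, -3).

Step 2 — sample covariance matrix, S[i,j] = (1/(n-1)) · Σ_k (x_{k,i} - mean_i) · (x_{k,j} - mean_j), divisor n-1 = 4:
  S[X_1,X_1] = ((1.4)·(1.4) + (-5.6)·(-5.6) + (-0.6)·(-0.6) + (2.4)·(2.4) + (2.4)·(2.4)) / 4 = 45.2/4 = 11.3
  S[X_1,X_2] = ((1.4)·(-2) + (-5.6)·(0) + (-0.6)·(4) + (2.4)·(-1) + (2.4)·(-1)) / 4 = -10/4 = -2.5
  S[X_2,X_2] = ((-2)·(-2) + (0)·(0) + (4)·(4) + (-1)·(-1) + (-1)·(-1)) / 4 = 22/4 = 5.5
  S = [[11.3, -2.5],
 [-2.5, 5.5]].

Step 3 — invert S. det(S) = 11.3·5.5 - (-2.5)² = 55.9.
  S^{-1} = (1/det) · [[d, -b], [-b, a]] = [[0.0984, 0.0447],
 [0.0447, 0.2021]].

Step 4 — quadratic form (x̄ - mu_0)^T · S^{-1} · (x̄ - mu_0):
  S^{-1} · (x̄ - mu_0) = (-0.1735, -0.6243),
  (x̄ - mu_0)^T · [...] = (-0.4)·(-0.1735) + (-3)·(-0.6243) = 1.9424.

Step 5 — scale by n: T² = 5 · 1.9424 = 9.712.

T² ≈ 9.712


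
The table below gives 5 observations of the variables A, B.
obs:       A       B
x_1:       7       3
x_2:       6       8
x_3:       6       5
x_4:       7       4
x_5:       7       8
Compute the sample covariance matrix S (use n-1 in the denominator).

Step 1 — column means:
  mean(A) = (7 + 6 + 6 + 7 + 7) / 5 = 33/5 = 6.6
  mean(B) = (3 + 8 + 5 + 4 + 8) / 5 = 28/5 = 5.6

Step 2 — sample covariance S[i,j] = (1/(n-1)) · Σ_k (x_{k,i} - mean_i) · (x_{k,j} - mean_j), with n-1 = 4.
  S[A,A] = ((0.4)·(0.4) + (-0.6)·(-0.6) + (-0.6)·(-0.6) + (0.4)·(0.4) + (0.4)·(0.4)) / 4 = 1.2/4 = 0.3
  S[A,B] = ((0.4)·(-2.6) + (-0.6)·(2.4) + (-0.6)·(-0.6) + (0.4)·(-1.6) + (0.4)·(2.4)) / 4 = -1.8/4 = -0.45
  S[B,B] = ((-2.6)·(-2.6) + (2.4)·(2.4) + (-0.6)·(-0.6) + (-1.6)·(-1.6) + (2.4)·(2.4)) / 4 = 21.2/4 = 5.3

S is symmetric (S[j,i] = S[i,j]). Assembling:

S = [[0.3, -0.45],
 [-0.45, 5.3]]


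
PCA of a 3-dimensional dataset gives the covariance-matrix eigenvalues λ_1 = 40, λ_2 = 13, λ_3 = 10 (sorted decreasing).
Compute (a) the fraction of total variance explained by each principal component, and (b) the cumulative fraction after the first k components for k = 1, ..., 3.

Step 1 — total variance = trace(Sigma) = Σ λ_i = 40 + 13 + 10 = 63.

Step 2 — fraction explained by component i = λ_i / Σ λ:
  PC1: 40/63 = 0.6349
  PC2: 13/63 = 0.2063
  PC3: 10/63 = 0.1587

Step 3 — cumulative fraction after k components = (λ_1 + ... + λ_k) / Σ λ:
  k = 1: 40/63 = 0.6349
  k = 2: (40 + 13)/63 = 53/63 = 0.8413
  k = 3: (40 + 13 + 10)/63 = 63/63 = 1

Summary (fraction, with percent):

explained: PC1 0.6349 (63.49%), PC2 0.2063 (20.63%), PC3 0.1587 (15.87%);  cumulative: 0.6349, 0.8413, 1


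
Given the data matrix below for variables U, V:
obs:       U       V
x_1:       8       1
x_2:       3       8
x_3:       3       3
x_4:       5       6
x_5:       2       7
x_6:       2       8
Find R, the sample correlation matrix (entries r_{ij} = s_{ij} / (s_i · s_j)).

Step 1 — column means:
  mean(U) = (8 + 3 + 3 + 5 + 2 + 2) / 6 = 23/6 = 3.8333
  mean(V) = (1 + 8 + 3 + 6 + 7 + 8) / 6 = 33/6 = 5.5

Step 2 — sample variances and covariances s[i,j] = (1/(n-1)) · Σ_k (x_{k,i} - mean_i) · (x_{k,j} - mean_j), with n-1 = 5:
  s[U,U] = ((4.1667)·(4.1667) + (-0.8333)·(-0.8333) + (-0.8333)·(-0.8333) + (1.1667)·(1.1667) + (-1.8333)·(-1.8333) + (-1.8333)·(-1.8333)) / 5 = 26.8333/5 = 5.3667
  s[U,V] = ((4.1667)·(-4.5) + (-0.8333)·(2.5) + (-0.8333)·(-2.5) + (1.1667)·(0.5) + (-1.8333)·(1.5) + (-1.8333)·(2.5)) / 5 = -25.5/5 = -5.1
  s[V,V] = ((-4.5)·(-4.5) + (2.5)·(2.5) + (-2.5)·(-2.5) + (0.5)·(0.5) + (1.5)·(1.5) + (2.5)·(2.5)) / 5 = 41.5/5 = 8.3
  Sample standard deviations s_i = √(s[i,i]):
  s(U) = √(5.3667) = 2.3166
  s(V) = √(8.3) = 2.881

Step 3 — r_{ij} = s_{ij} / (s_i · s_j):
  r[U,U] = 1 (diagonal).
  r[U,V] = -5.1 / (2.3166 · 2.881) = -5.1 / 6.6741 = -0.7642
  r[V,V] = 1 (diagonal).

R is symmetric with unit diagonal. Assembling:

R = [[1, -0.7642],
 [-0.7642, 1]]


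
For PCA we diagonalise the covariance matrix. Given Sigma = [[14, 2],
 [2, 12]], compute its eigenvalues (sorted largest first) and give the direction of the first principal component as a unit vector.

Step 1 — characteristic polynomial of 2×2 Sigma:
  det(Sigma - λI) = λ² - trace · λ + det = 0.
  trace = 14 + 12 = 26, det = 14·12 - (2)² = 164.
Step 2 — discriminant:
  Δ = trace² - 4·det = 676 - 656 = 20.
Step 3 — eigenvalues:
  λ = (trace ± √Δ)/2 = (26 ± 4.4721)/2,
  λ_1 = 15.2361,  λ_2 = 10.7639.

Step 4 — unit eigenvector for λ_1: solve (Sigma - λ_1 I)v = 0. First row:
  (14 - 15.2361)·v_x + (2)·v_y = 0, i.e. (-1.2361)·v_x + (2)·v_y = 0,
  so v ∝ (b, λ_1 - a) = (2, 1.2361) = u.
  ||u|| = √((2)² + (1.2361)²) = √(5.5279) ≈ 2.3511,
  v_1 = u/||u|| ≈ (0.8507, 0.5257) (||v_1|| = 1).

λ_1 = 15.2361,  λ_2 = 10.7639;  v_1 ≈ (0.8507, 0.5257)


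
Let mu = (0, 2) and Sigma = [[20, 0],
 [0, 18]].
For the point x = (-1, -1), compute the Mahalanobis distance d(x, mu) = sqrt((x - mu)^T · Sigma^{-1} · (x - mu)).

Step 1 — centre the observation: (x - mu) = (-1, -3).

Step 2 — invert Sigma. det(Sigma) = 20·18 - (0)² = 360.
  Sigma^{-1} = (1/det) · [[d, -b], [-b, a]] = [[0.05, 0],
 [0, 0.0556]].

Step 3 — form the quadratic (x - mu)^T · Sigma^{-1} · (x - mu):
  Sigma^{-1} · (x - mu) = (-0.05, -0.1667).
  (x - mu)^T · [Sigma^{-1} · (x - mu)] = (-1)·(-0.05) + (-3)·(-0.1667) = 0.55.

Step 4 — take square root: d = √(0.55) ≈ 0.7416.

d(x, mu) = √(0.55) ≈ 0.7416


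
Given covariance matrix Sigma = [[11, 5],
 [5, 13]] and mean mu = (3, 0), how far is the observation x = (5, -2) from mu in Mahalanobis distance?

Step 1 — centre the observation: (x - mu) = (2, -2).

Step 2 — invert Sigma. det(Sigma) = 11·13 - (5)² = 118.
  Sigma^{-1} = (1/det) · [[d, -b], [-b, a]] = [[0.1102, -0.0424],
 [-0.0424, 0.0932]].

Step 3 — form the quadratic (x - mu)^T · Sigma^{-1} · (x - mu):
  Sigma^{-1} · (x - mu) = (0.3051, -0.2712).
  (x - mu)^T · [Sigma^{-1} · (x - mu)] = (2)·(0.3051) + (-2)·(-0.2712) = 1.1525.

Step 4 — take square root: d = √(1.1525) ≈ 1.0736.

d(x, mu) = √(1.1525) ≈ 1.0736


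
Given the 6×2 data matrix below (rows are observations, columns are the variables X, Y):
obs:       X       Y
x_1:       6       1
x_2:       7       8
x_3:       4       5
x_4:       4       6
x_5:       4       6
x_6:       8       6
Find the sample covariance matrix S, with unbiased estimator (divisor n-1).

Step 1 — column means:
  mean(X) = (6 + 7 + 4 + 4 + 4 + 8) / 6 = 33/6 = 5.5
  mean(Y) = (1 + 8 + 5 + 6 + 6 + 6) / 6 = 32/6 = 5.3333

Step 2 — sample covariance S[i,j] = (1/(n-1)) · Σ_k (x_{k,i} - mean_i) · (x_{k,j} - mean_j), with n-1 = 5.
  S[X,X] = ((0.5)·(0.5) + (1.5)·(1.5) + (-1.5)·(-1.5) + (-1.5)·(-1.5) + (-1.5)·(-1.5) + (2.5)·(2.5)) / 5 = 15.5/5 = 3.1
  S[X,Y] = ((0.5)·(-4.3333) + (1.5)·(2.6667) + (-1.5)·(-0.3333) + (-1.5)·(0.6667) + (-1.5)·(0.6667) + (2.5)·(0.6667)) / 5 = 2/5 = 0.4
  S[Y,Y] = ((-4.3333)·(-4.3333) + (2.6667)·(2.6667) + (-0.3333)·(-0.3333) + (0.6667)·(0.6667) + (0.6667)·(0.6667) + (0.6667)·(0.6667)) / 5 = 27.3333/5 = 5.4667

S is symmetric (S[j,i] = S[i,j]). Assembling:

S = [[3.1, 0.4],
 [0.4, 5.4667]]


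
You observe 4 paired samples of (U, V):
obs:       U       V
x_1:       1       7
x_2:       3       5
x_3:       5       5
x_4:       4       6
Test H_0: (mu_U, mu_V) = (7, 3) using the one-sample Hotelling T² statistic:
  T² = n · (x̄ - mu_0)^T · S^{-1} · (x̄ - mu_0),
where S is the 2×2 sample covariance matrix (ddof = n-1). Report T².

Step 1 — sample mean vector:
  mean(U) = (1 + 3 + 5 + 4) / 4 = 13/4 = 3.25
  mean(V) = (7 + 5 + 5 + 6) / 4 = 23/4 = 5.75
  x̄ = (3.25, 5.75),  deviation x̄ - mu_0 = (3.25, 5.75) - (7, 3) = (-3.75, 2.75).

Step 2 — sample covariance matrix, S[i,j] = (1/(n-1)) · Σ_k (x_{k,i} - mean_i) · (x_{k,j} - mean_j), divisor n-1 = 3:
  S[U,U] = ((-2.25)·(-2.25) + (-0.25)·(-0.25) + (1.75)·(1.75) + (0.75)·(0.75)) / 3 = 8.75/3 = 2.9167
  S[U,V] = ((-2.25)·(1.25) + (-0.25)·(-0.75) + (1.75)·(-0.75) + (0.75)·(0.25)) / 3 = -3.75/3 = -1.25
  S[V,V] = ((1.25)·(1.25) + (-0.75)·(-0.75) + (-0.75)·(-0.75) + (0.25)·(0.25)) / 3 = 2.75/3 = 0.9167
  S = [[2.9167, -1.25],
 [-1.25, 0.9167]].

Step 3 — invert S. det(S) = 2.9167·0.9167 - (-1.25)² = 1.1111.
  S^{-1} = (1/det) · [[d, -b], [-b, a]] = [[0.825, 1.125],
 [1.125, 2.625]].

Step 4 — quadratic form (x̄ - mu_0)^T · S^{-1} · (x̄ - mu_0):
  S^{-1} · (x̄ - mu_0) = (0, 3),
  (x̄ - mu_0)^T · [...] = (-3.75)·(0) + (2.75)·(3) = 8.25.

Step 5 — scale by n: T² = 4 · 8.25 = 33.

T² ≈ 33


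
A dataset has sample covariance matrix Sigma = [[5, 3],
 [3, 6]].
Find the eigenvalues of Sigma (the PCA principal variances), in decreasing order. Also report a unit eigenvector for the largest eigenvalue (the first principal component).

Step 1 — characteristic polynomial of 2×2 Sigma:
  det(Sigma - λI) = λ² - trace · λ + det = 0.
  trace = 5 + 6 = 11, det = 5·6 - (3)² = 21.
Step 2 — discriminant:
  Δ = trace² - 4·det = 121 - 84 = 37.
Step 3 — eigenvalues:
  λ = (trace ± √Δ)/2 = (11 ± 6.0828)/2,
  λ_1 = 8.5414,  λ_2 = 2.4586.

Step 4 — unit eigenvector for λ_1: solve (Sigma - λ_1 I)v = 0. First row:
  (5 - 8.5414)·v_x + (3)·v_y = 0, i.e. (-3.5414)·v_x + (3)·v_y = 0,
  so v ∝ (b, λ_1 - a) = (3, 3.5414) = u.
  ||u|| = √((3)² + (3.5414)²) = √(21.5414) ≈ 4.6413,
  v_1 = u/||u|| ≈ (0.6464, 0.763) (||v_1|| = 1).

λ_1 = 8.5414,  λ_2 = 2.4586;  v_1 ≈ (0.6464, 0.763)


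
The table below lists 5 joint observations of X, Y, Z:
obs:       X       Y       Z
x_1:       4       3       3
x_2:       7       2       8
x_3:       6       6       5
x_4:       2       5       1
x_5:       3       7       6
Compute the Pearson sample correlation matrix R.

Step 1 — column means:
  mean(X) = (4 + 7 + 6 + 2 + 3) / 5 = 22/5 = 4.4
  mean(Y) = (3 + 2 + 6 + 5 + 7) / 5 = 23/5 = 4.6
  mean(Z) = (3 + 8 + 5 + 1 + 6) / 5 = 23/5 = 4.6

Step 2 — sample variances and covariances s[i,j] = (1/(n-1)) · Σ_k (x_{k,i} - mean_i) · (x_{k,j} - mean_j), with n-1 = 4:
  s[X,X] = ((-0.4)·(-0.4) + (2.6)·(2.6) + (1.6)·(1.6) + (-2.4)·(-2.4) + (-1.4)·(-1.4)) / 4 = 17.2/4 = 4.3
  s[X,Y] = ((-0.4)·(-1.6) + (2.6)·(-2.6) + (1.6)·(1.4) + (-2.4)·(0.4) + (-1.4)·(2.4)) / 4 = -8.2/4 = -2.05
  s[X,Z] = ((-0.4)·(-1.6) + (2.6)·(3.4) + (1.6)·(0.4) + (-2.4)·(-3.6) + (-1.4)·(1.4)) / 4 = 16.8/4 = 4.2
  s[Y,Y] = ((-1.6)·(-1.6) + (-2.6)·(-2.6) + (1.4)·(1.4) + (0.4)·(0.4) + (2.4)·(2.4)) / 4 = 17.2/4 = 4.3
  s[Y,Z] = ((-1.6)·(-1.6) + (-2.6)·(3.4) + (1.4)·(0.4) + (0.4)·(-3.6) + (2.4)·(1.4)) / 4 = -3.8/4 = -0.95
  s[Z,Z] = ((-1.6)·(-1.6) + (3.4)·(3.4) + (0.4)·(0.4) + (-3.6)·(-3.6) + (1.4)·(1.4)) / 4 = 29.2/4 = 7.3
  Sample standard deviations s_i = √(s[i,i]):
  s(X) = √(4.3) = 2.0736
  s(Y) = √(4.3) = 2.0736
  s(Z) = √(7.3) = 2.7019

Step 3 — r_{ij} = s_{ij} / (s_i · s_j):
  r[X,X] = 1 (diagonal).
  r[X,Y] = -2.05 / (2.0736 · 2.0736) = -2.05 / 4.3 = -0.4767
  r[X,Z] = 4.2 / (2.0736 · 2.7019) = 4.2 / 5.6027 = 0.7496
  r[Y,Y] = 1 (diagonal).
  r[Y,Z] = -0.95 / (2.0736 · 2.7019) = -0.95 / 5.6027 = -0.1696
  r[Z,Z] = 1 (diagonal).

R is symmetric with unit diagonal. Assembling:

R = [[1, -0.4767, 0.7496],
 [-0.4767, 1, -0.1696],
 [0.7496, -0.1696, 1]]


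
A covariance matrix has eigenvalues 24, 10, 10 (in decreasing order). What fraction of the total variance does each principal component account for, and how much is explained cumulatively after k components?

Step 1 — total variance = trace(Sigma) = Σ λ_i = 24 + 10 + 10 = 44.

Step 2 — fraction explained by component i = λ_i / Σ λ:
  PC1: 24/44 = 0.5455
  PC2: 10/44 = 0.2273
  PC3: 10/44 = 0.2273

Step 3 — cumulative fraction after k components = (λ_1 + ... + λ_k) / Σ λ:
  k = 1: 24/44 = 0.5455
  k = 2: (24 + 10)/44 = 34/44 = 0.7727
  k = 3: (24 + 10 + 10)/44 = 44/44 = 1

Summary (fraction, with percent):

explained: PC1 0.5455 (54.55%), PC2 0.2273 (22.73%), PC3 0.2273 (22.73%);  cumulative: 0.5455, 0.7727, 1


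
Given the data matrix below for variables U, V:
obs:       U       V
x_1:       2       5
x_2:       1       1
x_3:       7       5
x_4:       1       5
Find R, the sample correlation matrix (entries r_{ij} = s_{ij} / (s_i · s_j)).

Step 1 — column means:
  mean(U) = (2 + 1 + 7 + 1) / 4 = 11/4 = 2.75
  mean(V) = (5 + 1 + 5 + 5) / 4 = 16/4 = 4

Step 2 — sample variances and covariances s[i,j] = (1/(n-1)) · Σ_k (x_{k,i} - mean_i) · (x_{k,j} - mean_j), with n-1 = 3:
  s[U,U] = ((-0.75)·(-0.75) + (-1.75)·(-1.75) + (4.25)·(4.25) + (-1.75)·(-1.75)) / 3 = 24.75/3 = 8.25
  s[U,V] = ((-0.75)·(1) + (-1.75)·(-3) + (4.25)·(1) + (-1.75)·(1)) / 3 = 7/3 = 2.3333
  s[V,V] = ((1)·(1) + (-3)·(-3) + (1)·(1) + (1)·(1)) / 3 = 12/3 = 4
  Sample standard deviations s_i = √(s[i,i]):
  s(U) = √(8.25) = 2.8723
  s(V) = √(4) = 2

Step 3 — r_{ij} = s_{ij} / (s_i · s_j):
  r[U,U] = 1 (diagonal).
  r[U,V] = 2.3333 / (2.8723 · 2) = 2.3333 / 5.7446 = 0.4062
  r[V,V] = 1 (diagonal).

R is symmetric with unit diagonal. Assembling:

R = [[1, 0.4062],
 [0.4062, 1]]


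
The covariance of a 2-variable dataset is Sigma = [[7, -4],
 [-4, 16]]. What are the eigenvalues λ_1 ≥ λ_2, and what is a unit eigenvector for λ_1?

Step 1 — characteristic polynomial of 2×2 Sigma:
  det(Sigma - λI) = λ² - trace · λ + det = 0.
  trace = 7 + 16 = 23, det = 7·16 - (-4)² = 96.
Step 2 — discriminant:
  Δ = trace² - 4·det = 529 - 384 = 145.
Step 3 — eigenvalues:
  λ = (trace ± √Δ)/2 = (23 ± 12.0416)/2,
  λ_1 = 17.5208,  λ_2 = 5.4792.

Step 4 — unit eigenvector for λ_1: solve (Sigma - λ_1 I)v = 0. First row:
  (7 - 17.5208)·v_x + (-4)·v_y = 0, i.e. (-10.5208)·v_x + (-4)·v_y = 0,
  so v ∝ (b, λ_1 - a) = (-4, 10.5208); multiply by -1 so the first entry is positive: u = (4, -10.5208).
  ||u|| = √((4)² + (-10.5208)²) = √(126.6872) ≈ 11.2555,
  v_1 = u/||u|| ≈ (0.3554, -0.9347) (||v_1|| = 1).

λ_1 = 17.5208,  λ_2 = 5.4792;  v_1 ≈ (0.3554, -0.9347)


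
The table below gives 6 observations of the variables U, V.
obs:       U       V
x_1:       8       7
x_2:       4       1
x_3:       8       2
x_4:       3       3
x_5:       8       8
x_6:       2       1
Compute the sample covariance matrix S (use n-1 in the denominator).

Step 1 — column means:
  mean(U) = (8 + 4 + 8 + 3 + 8 + 2) / 6 = 33/6 = 5.5
  mean(V) = (7 + 1 + 2 + 3 + 8 + 1) / 6 = 22/6 = 3.6667

Step 2 — sample covariance S[i,j] = (1/(n-1)) · Σ_k (x_{k,i} - mean_i) · (x_{k,j} - mean_j), with n-1 = 5.
  S[U,U] = ((2.5)·(2.5) + (-1.5)·(-1.5) + (2.5)·(2.5) + (-2.5)·(-2.5) + (2.5)·(2.5) + (-3.5)·(-3.5)) / 5 = 39.5/5 = 7.9
  S[U,V] = ((2.5)·(3.3333) + (-1.5)·(-2.6667) + (2.5)·(-1.6667) + (-2.5)·(-0.6667) + (2.5)·(4.3333) + (-3.5)·(-2.6667)) / 5 = 30/5 = 6
  S[V,V] = ((3.3333)·(3.3333) + (-2.6667)·(-2.6667) + (-1.6667)·(-1.6667) + (-0.6667)·(-0.6667) + (4.3333)·(4.3333) + (-2.6667)·(-2.6667)) / 5 = 47.3333/5 = 9.4667

S is symmetric (S[j,i] = S[i,j]). Assembling:

S = [[7.9, 6],
 [6, 9.4667]]


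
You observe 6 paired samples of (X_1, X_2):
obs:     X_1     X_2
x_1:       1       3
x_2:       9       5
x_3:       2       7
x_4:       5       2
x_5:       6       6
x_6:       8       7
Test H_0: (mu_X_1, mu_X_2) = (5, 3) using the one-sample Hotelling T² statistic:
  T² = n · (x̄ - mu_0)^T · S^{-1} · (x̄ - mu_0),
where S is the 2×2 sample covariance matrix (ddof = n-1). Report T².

Step 1 — sample mean vector:
  mean(X_1) = (1 + 9 + 2 + 5 + 6 + 8) / 6 = 31/6 = 5.1667
  mean(X_2) = (3 + 5 + 7 + 2 + 6 + 7) / 6 = 30/6 = 5
  x̄ = (5.1667, 5),  deviation x̄ - mu_0 = (5.1667, 5) - (5, 3) = (0.1667, 2).

Step 2 — sample covariance matrix, S[i,j] = (1/(n-1)) · Σ_k (x_{k,i} - mean_i) · (x_{k,j} - mean_j), divisor n-1 = 5:
  S[X_1,X_1] = ((-4.1667)·(-4.1667) + (3.8333)·(3.8333) + (-3.1667)·(-3.1667) + (-0.1667)·(-0.1667) + (0.8333)·(0.8333) + (2.8333)·(2.8333)) / 5 = 50.8333/5 = 10.1667
  S[X_1,X_2] = ((-4.1667)·(-2) + (3.8333)·(0) + (-3.1667)·(2) + (-0.1667)·(-3) + (0.8333)·(1) + (2.8333)·(2)) / 5 = 9/5 = 1.8
  S[X_2,X_2] = ((-2)·(-2) + (0)·(0) + (2)·(2) + (-3)·(-3) + (1)·(1) + (2)·(2)) / 5 = 22/5 = 4.4
  S = [[10.1667, 1.8],
 [1.8, 4.4]].

Step 3 — invert S. det(S) = 10.1667·4.4 - (1.8)² = 41.4933.
  S^{-1} = (1/det) · [[d, -b], [-b, a]] = [[0.106, -0.0434],
 [-0.0434, 0.245]].

Step 4 — quadratic form (x̄ - mu_0)^T · S^{-1} · (x̄ - mu_0):
  S^{-1} · (x̄ - mu_0) = (-0.0691, 0.4828),
  (x̄ - mu_0)^T · [...] = (0.1667)·(-0.0691) + (2)·(0.4828) = 0.9541.

Step 5 — scale by n: T² = 6 · 0.9541 = 5.7246.

T² ≈ 5.7246


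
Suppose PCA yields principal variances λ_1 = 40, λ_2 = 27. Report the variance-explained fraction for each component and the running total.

Step 1 — total variance = trace(Sigma) = Σ λ_i = 40 + 27 = 67.

Step 2 — fraction explained by component i = λ_i / Σ λ:
  PC1: 40/67 = 0.597
  PC2: 27/67 = 0.403

Step 3 — cumulative fraction after k components = (λ_1 + ... + λ_k) / Σ λ:
  k = 1: 40/67 = 0.597
  k = 2: (40 + 27)/67 = 67/67 = 1

Summary (fraction, with percent):

explained: PC1 0.597 (59.7%), PC2 0.403 (40.3%);  cumulative: 0.597, 1


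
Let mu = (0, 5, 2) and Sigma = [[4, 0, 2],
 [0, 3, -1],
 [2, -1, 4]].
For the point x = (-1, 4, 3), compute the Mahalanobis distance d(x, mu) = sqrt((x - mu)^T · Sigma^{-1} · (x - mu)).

Step 1 — centre the observation: (x - mu) = (-1, -1, 1).

Step 2 — invert Sigma (cofactor / det for 3×3, or solve directly):
  Sigma^{-1} = [[0.3438, -0.0625, -0.1875],
 [-0.0625, 0.375, 0.125],
 [-0.1875, 0.125, 0.375]].

Step 3 — form the quadratic (x - mu)^T · Sigma^{-1} · (x - mu):
  Sigma^{-1} · (x - mu) = (-0.4688, -0.1875, 0.4375).
  (x - mu)^T · [Sigma^{-1} · (x - mu)] = (-1)·(-0.4688) + (-1)·(-0.1875) + (1)·(0.4375) = 1.0938.

Step 4 — take square root: d = √(1.0938) ≈ 1.0458.

d(x, mu) = √(1.0938) ≈ 1.0458


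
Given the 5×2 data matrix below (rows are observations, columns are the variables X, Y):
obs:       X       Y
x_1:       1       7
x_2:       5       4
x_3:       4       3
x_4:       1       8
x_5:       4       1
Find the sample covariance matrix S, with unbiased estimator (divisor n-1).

Step 1 — column means:
  mean(X) = (1 + 5 + 4 + 1 + 4) / 5 = 15/5 = 3
  mean(Y) = (7 + 4 + 3 + 8 + 1) / 5 = 23/5 = 4.6

Step 2 — sample covariance S[i,j] = (1/(n-1)) · Σ_k (x_{k,i} - mean_i) · (x_{k,j} - mean_j), with n-1 = 4.
  S[X,X] = ((-2)·(-2) + (2)·(2) + (1)·(1) + (-2)·(-2) + (1)·(1)) / 4 = 14/4 = 3.5
  S[X,Y] = ((-2)·(2.4) + (2)·(-0.6) + (1)·(-1.6) + (-2)·(3.4) + (1)·(-3.6)) / 4 = -18/4 = -4.5
  S[Y,Y] = ((2.4)·(2.4) + (-0.6)·(-0.6) + (-1.6)·(-1.6) + (3.4)·(3.4) + (-3.6)·(-3.6)) / 4 = 33.2/4 = 8.3

S is symmetric (S[j,i] = S[i,j]). Assembling:

S = [[3.5, -4.5],
 [-4.5, 8.3]]


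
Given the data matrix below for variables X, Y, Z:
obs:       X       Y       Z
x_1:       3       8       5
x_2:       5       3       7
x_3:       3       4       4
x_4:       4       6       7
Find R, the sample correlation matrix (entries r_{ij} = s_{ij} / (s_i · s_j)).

Step 1 — column means:
  mean(X) = (3 + 5 + 3 + 4) / 4 = 15/4 = 3.75
  mean(Y) = (8 + 3 + 4 + 6) / 4 = 21/4 = 5.25
  mean(Z) = (5 + 7 + 4 + 7) / 4 = 23/4 = 5.75

Step 2 — sample variances and covariances s[i,j] = (1/(n-1)) · Σ_k (x_{k,i} - mean_i) · (x_{k,j} - mean_j), with n-1 = 3:
  s[X,X] = ((-0.75)·(-0.75) + (1.25)·(1.25) + (-0.75)·(-0.75) + (0.25)·(0.25)) / 3 = 2.75/3 = 0.9167
  s[X,Y] = ((-0.75)·(2.75) + (1.25)·(-2.25) + (-0.75)·(-1.25) + (0.25)·(0.75)) / 3 = -3.75/3 = -1.25
  s[X,Z] = ((-0.75)·(-0.75) + (1.25)·(1.25) + (-0.75)·(-1.75) + (0.25)·(1.25)) / 3 = 3.75/3 = 1.25
  s[Y,Y] = ((2.75)·(2.75) + (-2.25)·(-2.25) + (-1.25)·(-1.25) + (0.75)·(0.75)) / 3 = 14.75/3 = 4.9167
  s[Y,Z] = ((2.75)·(-0.75) + (-2.25)·(1.25) + (-1.25)·(-1.75) + (0.75)·(1.25)) / 3 = -1.75/3 = -0.5833
  s[Z,Z] = ((-0.75)·(-0.75) + (1.25)·(1.25) + (-1.75)·(-1.75) + (1.25)·(1.25)) / 3 = 6.75/3 = 2.25
  Sample standard deviations s_i = √(s[i,i]):
  s(X) = √(0.9167) = 0.9574
  s(Y) = √(4.9167) = 2.2174
  s(Z) = √(2.25) = 1.5

Step 3 — r_{ij} = s_{ij} / (s_i · s_j):
  r[X,X] = 1 (diagonal).
  r[X,Y] = -1.25 / (0.9574 · 2.2174) = -1.25 / 2.123 = -0.5888
  r[X,Z] = 1.25 / (0.9574 · 1.5) = 1.25 / 1.4361 = 0.8704
  r[Y,Y] = 1 (diagonal).
  r[Y,Z] = -0.5833 / (2.2174 · 1.5) = -0.5833 / 3.326 = -0.1754
  r[Z,Z] = 1 (diagonal).

R is symmetric with unit diagonal. Assembling:

R = [[1, -0.5888, 0.8704],
 [-0.5888, 1, -0.1754],
 [0.8704, -0.1754, 1]]


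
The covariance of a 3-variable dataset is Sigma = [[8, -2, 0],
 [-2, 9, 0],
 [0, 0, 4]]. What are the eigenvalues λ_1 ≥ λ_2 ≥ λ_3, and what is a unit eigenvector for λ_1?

Step 1 — characteristic polynomial p(λ) = det(λI - Sigma) = λ³ - tr·λ² + c_1·λ - det, where tr = trace, c_1 = sum of the principal 2×2 minors, det = det(Sigma):
  tr = 8 + 9 + 4 = 21,
  c_1 = (8·9 - (-2)²) + (8·4 - (0)²) + (9·4 - (0)²) = 68 + 32 + 36 = 136,
  det = 8·(9·4 - (0)²) - (-2)·((-2)·4 - (0)·(0)) + (0)·((-2)·(0) - 9·(0)) = 8·(36) - (-2)·(-8) + (0)·(0) = 272.
  So p(λ) = λ³ - 21λ² + 136λ - 272.
Step 2 — look for an integer root (rational root theorem: any rational root is an integer divisor of 272). Testing λ = 4:
  p(4) = 64 - 336 + 544 - 272 = 0  ✓
  Dividing out (λ - 4): p(λ) = (λ - 4)(λ² - 17λ + 68).
Step 3 — remaining eigenvalues from the quadratic λ² - 17λ + 68 = 0:
  Δ = 17² - 4·68 = 289 - 272 = 17,  λ = (17 ± √17)/2 = (17 ± 4.1231)/2 ≈ 10.5616 or 6.4384.
  Sorted: λ_1 = 10.5616,  λ_2 = 6.4384,  λ_3 = 4  (check: sum = 21 = tr ✓).

Step 4 — unit eigenvector for λ_1 ≈ 10.5616: v spans the null space of (Sigma - λ_1 I), whose rows are
  r_1 = (-2.5616, -2, 0),  r_2 = (-2, -1.5616, 0),  r_3 = (0, 0, -6.5616).
  v is orthogonal to every row, so take v ∝ r_1 × r_3 = ((-2)·(-6.5616) - (0)·(0), (0)·(0) - (-2.5616)·(-6.5616), (-2.5616)·(0) - (-2)·(0)) ≈ (13.1231, -16.8078, 0).
  Let u = (13.1231, -16.8078, 0).
  ||u|| = √((13.1231)² + (-16.8078)² + (0)²) = √(454.7168) ≈ 21.3241,  v_1 = u/||u|| ≈ (0.6154, -0.7882, 0) (||v_1|| = 1).

λ_1 = 10.5616,  λ_2 = 6.4384,  λ_3 = 4;  v_1 ≈ (0.6154, -0.7882, 0)


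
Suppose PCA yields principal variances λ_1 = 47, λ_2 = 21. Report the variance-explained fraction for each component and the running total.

Step 1 — total variance = trace(Sigma) = Σ λ_i = 47 + 21 = 68.

Step 2 — fraction explained by component i = λ_i / Σ λ:
  PC1: 47/68 = 0.6912
  PC2: 21/68 = 0.3088

Step 3 — cumulative fraction after k components = (λ_1 + ... + λ_k) / Σ λ:
  k = 1: 47/68 = 0.6912
  k = 2: (47 + 21)/68 = 68/68 = 1

Summary (fraction, with percent):

explained: PC1 0.6912 (69.12%), PC2 0.3088 (30.88%);  cumulative: 0.6912, 1


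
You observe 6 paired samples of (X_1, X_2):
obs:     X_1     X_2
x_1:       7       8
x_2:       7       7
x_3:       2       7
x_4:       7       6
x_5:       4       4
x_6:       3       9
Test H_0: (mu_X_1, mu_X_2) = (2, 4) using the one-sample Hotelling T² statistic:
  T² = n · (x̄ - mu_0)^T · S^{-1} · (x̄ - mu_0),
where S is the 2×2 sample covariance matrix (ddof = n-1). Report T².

Step 1 — sample mean vector:
  mean(X_1) = (7 + 7 + 2 + 7 + 4 + 3) / 6 = 30/6 = 5
  mean(X_2) = (8 + 7 + 7 + 6 + 4 + 9) / 6 = 41/6 = 6.8333
  x̄ = (5, 6.8333),  deviation x̄ - mu_0 = (5, 6.8333) - (2, 4) = (3, 2.8333).

Step 2 — sample covariance matrix, S[i,j] = (1/(n-1)) · Σ_k (x_{k,i} - mean_i) · (x_{k,j} - mean_j), divisor n-1 = 5:
  S[X_1,X_1] = ((2)·(2) + (2)·(2) + (-3)·(-3) + (2)·(2) + (-1)·(-1) + (-2)·(-2)) / 5 = 26/5 = 5.2
  S[X_1,X_2] = ((2)·(1.1667) + (2)·(0.1667) + (-3)·(0.1667) + (2)·(-0.8333) + (-1)·(-2.8333) + (-2)·(2.1667)) / 5 = -1/5 = -0.2
  S[X_2,X_2] = ((1.1667)·(1.1667) + (0.1667)·(0.1667) + (0.1667)·(0.1667) + (-0.8333)·(-0.8333) + (-2.8333)·(-2.8333) + (2.1667)·(2.1667)) / 5 = 14.8333/5 = 2.9667
  S = [[5.2, -0.2],
 [-0.2, 2.9667]].

Step 3 — invert S. det(S) = 5.2·2.9667 - (-0.2)² = 15.3867.
  S^{-1} = (1/det) · [[d, -b], [-b, a]] = [[0.1928, 0.013],
 [0.013, 0.338]].

Step 4 — quadratic form (x̄ - mu_0)^T · S^{-1} · (x̄ - mu_0):
  S^{-1} · (x̄ - mu_0) = (0.6153, 0.9965),
  (x̄ - mu_0)^T · [...] = (3)·(0.6153) + (2.8333)·(0.9965) = 4.6693.

Step 5 — scale by n: T² = 6 · 4.6693 = 28.0156.

T² ≈ 28.0156


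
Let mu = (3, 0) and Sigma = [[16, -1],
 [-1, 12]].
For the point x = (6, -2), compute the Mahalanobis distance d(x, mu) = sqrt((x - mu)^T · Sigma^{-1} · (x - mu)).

Step 1 — centre the observation: (x - mu) = (3, -2).

Step 2 — invert Sigma. det(Sigma) = 16·12 - (-1)² = 191.
  Sigma^{-1} = (1/det) · [[d, -b], [-b, a]] = [[0.0628, 0.0052],
 [0.0052, 0.0838]].

Step 3 — form the quadratic (x - mu)^T · Sigma^{-1} · (x - mu):
  Sigma^{-1} · (x - mu) = (0.178, -0.1518).
  (x - mu)^T · [Sigma^{-1} · (x - mu)] = (3)·(0.178) + (-2)·(-0.1518) = 0.8377.

Step 4 — take square root: d = √(0.8377) ≈ 0.9153.

d(x, mu) = √(0.8377) ≈ 0.9153


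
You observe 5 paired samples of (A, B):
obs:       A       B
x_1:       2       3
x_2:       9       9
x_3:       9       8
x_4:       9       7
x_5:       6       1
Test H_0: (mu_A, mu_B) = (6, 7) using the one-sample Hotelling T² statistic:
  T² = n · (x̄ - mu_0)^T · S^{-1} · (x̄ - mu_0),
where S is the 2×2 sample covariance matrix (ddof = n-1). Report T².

Step 1 — sample mean vector:
  mean(A) = (2 + 9 + 9 + 9 + 6) / 5 = 35/5 = 7
  mean(B) = (3 + 9 + 8 + 7 + 1) / 5 = 28/5 = 5.6
  x̄ = (7, 5.6),  deviation x̄ - mu_0 = (7, 5.6) - (6, 7) = (1, -1.4).

Step 2 — sample covariance matrix, S[i,j] = (1/(n-1)) · Σ_k (x_{k,i} - mean_i) · (x_{k,j} - mean_j), divisor n-1 = 4:
  S[A,A] = ((-5)·(-5) + (2)·(2) + (2)·(2) + (2)·(2) + (-1)·(-1)) / 4 = 38/4 = 9.5
  S[A,B] = ((-5)·(-2.6) + (2)·(3.4) + (2)·(2.4) + (2)·(1.4) + (-1)·(-4.6)) / 4 = 32/4 = 8
  S[B,B] = ((-2.6)·(-2.6) + (3.4)·(3.4) + (2.4)·(2.4) + (1.4)·(1.4) + (-4.6)·(-4.6)) / 4 = 47.2/4 = 11.8
  S = [[9.5, 8],
 [8, 11.8]].

Step 3 — invert S. det(S) = 9.5·11.8 - (8)² = 48.1.
  S^{-1} = (1/det) · [[d, -b], [-b, a]] = [[0.2453, -0.1663],
 [-0.1663, 0.1975]].

Step 4 — quadratic form (x̄ - mu_0)^T · S^{-1} · (x̄ - mu_0):
  S^{-1} · (x̄ - mu_0) = (0.4782, -0.4428),
  (x̄ - mu_0)^T · [...] = (1)·(0.4782) + (-1.4)·(-0.4428) = 1.0981.

Step 5 — scale by n: T² = 5 · 1.0981 = 5.4906.

T² ≈ 5.4906


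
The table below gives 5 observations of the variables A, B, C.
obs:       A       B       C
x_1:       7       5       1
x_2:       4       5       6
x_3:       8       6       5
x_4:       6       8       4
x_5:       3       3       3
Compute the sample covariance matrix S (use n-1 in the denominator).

Step 1 — column means:
  mean(A) = (7 + 4 + 8 + 6 + 3) / 5 = 28/5 = 5.6
  mean(B) = (5 + 5 + 6 + 8 + 3) / 5 = 27/5 = 5.4
  mean(C) = (1 + 6 + 5 + 4 + 3) / 5 = 19/5 = 3.8

Step 2 — sample covariance S[i,j] = (1/(n-1)) · Σ_k (x_{k,i} - mean_i) · (x_{k,j} - mean_j), with n-1 = 4.
  S[A,A] = ((1.4)·(1.4) + (-1.6)·(-1.6) + (2.4)·(2.4) + (0.4)·(0.4) + (-2.6)·(-2.6)) / 4 = 17.2/4 = 4.3
  S[A,B] = ((1.4)·(-0.4) + (-1.6)·(-0.4) + (2.4)·(0.6) + (0.4)·(2.6) + (-2.6)·(-2.4)) / 4 = 8.8/4 = 2.2
  S[A,C] = ((1.4)·(-2.8) + (-1.6)·(2.2) + (2.4)·(1.2) + (0.4)·(0.2) + (-2.6)·(-0.8)) / 4 = -2.4/4 = -0.6
  S[B,B] = ((-0.4)·(-0.4) + (-0.4)·(-0.4) + (0.6)·(0.6) + (2.6)·(2.6) + (-2.4)·(-2.4)) / 4 = 13.2/4 = 3.3
  S[B,C] = ((-0.4)·(-2.8) + (-0.4)·(2.2) + (0.6)·(1.2) + (2.6)·(0.2) + (-2.4)·(-0.8)) / 4 = 3.4/4 = 0.85
  S[C,C] = ((-2.8)·(-2.8) + (2.2)·(2.2) + (1.2)·(1.2) + (0.2)·(0.2) + (-0.8)·(-0.8)) / 4 = 14.8/4 = 3.7

S is symmetric (S[j,i] = S[i,j]). Assembling:

S = [[4.3, 2.2, -0.6],
 [2.2, 3.3, 0.85],
 [-0.6, 0.85, 3.7]]


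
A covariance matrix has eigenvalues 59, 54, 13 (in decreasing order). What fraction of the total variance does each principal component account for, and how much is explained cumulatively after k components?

Step 1 — total variance = trace(Sigma) = Σ λ_i = 59 + 54 + 13 = 126.

Step 2 — fraction explained by component i = λ_i / Σ λ:
  PC1: 59/126 = 0.4683
  PC2: 54/126 = 0.4286
  PC3: 13/126 = 0.1032

Step 3 — cumulative fraction after k components = (λ_1 + ... + λ_k) / Σ λ:
  k = 1: 59/126 = 0.4683
  k = 2: (59 + 54)/126 = 113/126 = 0.8968
  k = 3: (59 + 54 + 13)/126 = 126/126 = 1

Summary (fraction, with percent):

explained: PC1 0.4683 (46.83%), PC2 0.4286 (42.86%), PC3 0.1032 (10.32%);  cumulative: 0.4683, 0.8968, 1


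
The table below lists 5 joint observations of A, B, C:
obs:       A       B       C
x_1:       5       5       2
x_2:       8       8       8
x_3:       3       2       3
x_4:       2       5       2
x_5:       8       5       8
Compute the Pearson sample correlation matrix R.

Step 1 — column means:
  mean(A) = (5 + 8 + 3 + 2 + 8) / 5 = 26/5 = 5.2
  mean(B) = (5 + 8 + 2 + 5 + 5) / 5 = 25/5 = 5
  mean(C) = (2 + 8 + 3 + 2 + 8) / 5 = 23/5 = 4.6

Step 2 — sample variances and covariances s[i,j] = (1/(n-1)) · Σ_k (x_{k,i} - mean_i) · (x_{k,j} - mean_j), with n-1 = 4:
  s[A,A] = ((-0.2)·(-0.2) + (2.8)·(2.8) + (-2.2)·(-2.2) + (-3.2)·(-3.2) + (2.8)·(2.8)) / 4 = 30.8/4 = 7.7
  s[A,B] = ((-0.2)·(0) + (2.8)·(3) + (-2.2)·(-3) + (-3.2)·(0) + (2.8)·(0)) / 4 = 15/4 = 3.75
  s[A,C] = ((-0.2)·(-2.6) + (2.8)·(3.4) + (-2.2)·(-1.6) + (-3.2)·(-2.6) + (2.8)·(3.4)) / 4 = 31.4/4 = 7.85
  s[B,B] = ((0)·(0) + (3)·(3) + (-3)·(-3) + (0)·(0) + (0)·(0)) / 4 = 18/4 = 4.5
  s[B,C] = ((0)·(-2.6) + (3)·(3.4) + (-3)·(-1.6) + (0)·(-2.6) + (0)·(3.4)) / 4 = 15/4 = 3.75
  s[C,C] = ((-2.6)·(-2.6) + (3.4)·(3.4) + (-1.6)·(-1.6) + (-2.6)·(-2.6) + (3.4)·(3.4)) / 4 = 39.2/4 = 9.8
  Sample standard deviations s_i = √(s[i,i]):
  s(A) = √(7.7) = 2.7749
  s(B) = √(4.5) = 2.1213
  s(C) = √(9.8) = 3.1305

Step 3 — r_{ij} = s_{ij} / (s_i · s_j):
  r[A,A] = 1 (diagonal).
  r[A,B] = 3.75 / (2.7749 · 2.1213) = 3.75 / 5.8864 = 0.6371
  r[A,C] = 7.85 / (2.7749 · 3.1305) = 7.85 / 8.6868 = 0.9037
  r[B,B] = 1 (diagonal).
  r[B,C] = 3.75 / (2.1213 · 3.1305) = 3.75 / 6.6408 = 0.5647
  r[C,C] = 1 (diagonal).

R is symmetric with unit diagonal. Assembling:

R = [[1, 0.6371, 0.9037],
 [0.6371, 1, 0.5647],
 [0.9037, 0.5647, 1]]


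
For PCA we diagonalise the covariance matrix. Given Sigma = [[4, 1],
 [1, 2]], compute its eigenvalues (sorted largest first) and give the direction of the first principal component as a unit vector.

Step 1 — characteristic polynomial of 2×2 Sigma:
  det(Sigma - λI) = λ² - trace · λ + det = 0.
  trace = 4 + 2 = 6, det = 4·2 - (1)² = 7.
Step 2 — discriminant:
  Δ = trace² - 4·det = 36 - 28 = 8.
Step 3 — eigenvalues:
  λ = (trace ± √Δ)/2 = (6 ± 2.8284)/2,
  λ_1 = 4.4142,  λ_2 = 1.5858.

Step 4 — unit eigenvector for λ_1: solve (Sigma - λ_1 I)v = 0. First row:
  (4 - 4.4142)·v_x + (1)·v_y = 0, i.e. (-0.4142)·v_x + (1)·v_y = 0,
  so v ∝ (b, λ_1 - a) = (1, 0.4142) = u.
  ||u|| = √((1)² + (0.4142)²) = √(1.1716) ≈ 1.0824,
  v_1 = u/||u|| ≈ (0.9239, 0.3827) (||v_1|| = 1).

λ_1 = 4.4142,  λ_2 = 1.5858;  v_1 ≈ (0.9239, 0.3827)


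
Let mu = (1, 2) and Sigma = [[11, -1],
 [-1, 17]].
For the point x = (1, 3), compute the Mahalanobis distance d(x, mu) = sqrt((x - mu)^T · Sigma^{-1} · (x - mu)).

Step 1 — centre the observation: (x - mu) = (0, 1).

Step 2 — invert Sigma. det(Sigma) = 11·17 - (-1)² = 186.
  Sigma^{-1} = (1/det) · [[d, -b], [-b, a]] = [[0.0914, 0.0054],
 [0.0054, 0.0591]].

Step 3 — form the quadratic (x - mu)^T · Sigma^{-1} · (x - mu):
  Sigma^{-1} · (x - mu) = (0.0054, 0.0591).
  (x - mu)^T · [Sigma^{-1} · (x - mu)] = (0)·(0.0054) + (1)·(0.0591) = 0.0591.

Step 4 — take square root: d = √(0.0591) ≈ 0.2432.

d(x, mu) = √(0.0591) ≈ 0.2432


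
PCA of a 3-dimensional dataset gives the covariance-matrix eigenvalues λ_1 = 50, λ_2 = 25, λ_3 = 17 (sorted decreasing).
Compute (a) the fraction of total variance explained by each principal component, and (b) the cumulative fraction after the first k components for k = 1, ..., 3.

Step 1 — total variance = trace(Sigma) = Σ λ_i = 50 + 25 + 17 = 92.

Step 2 — fraction explained by component i = λ_i / Σ λ:
  PC1: 50/92 = 0.5435
  PC2: 25/92 = 0.2717
  PC3: 17/92 = 0.1848

Step 3 — cumulative fraction after k components = (λ_1 + ... + λ_k) / Σ λ:
  k = 1: 50/92 = 0.5435
  k = 2: (50 + 25)/92 = 75/92 = 0.8152
  k = 3: (50 + 25 + 17)/92 = 92/92 = 1

Summary (fraction, with percent):

explained: PC1 0.5435 (54.35%), PC2 0.2717 (27.17%), PC3 0.1848 (18.48%);  cumulative: 0.5435, 0.8152, 1


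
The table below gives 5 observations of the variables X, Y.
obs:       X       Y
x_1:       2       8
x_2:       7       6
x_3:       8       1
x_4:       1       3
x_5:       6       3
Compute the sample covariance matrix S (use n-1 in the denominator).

Step 1 — column means:
  mean(X) = (2 + 7 + 8 + 1 + 6) / 5 = 24/5 = 4.8
  mean(Y) = (8 + 6 + 1 + 3 + 3) / 5 = 21/5 = 4.2

Step 2 — sample covariance S[i,j] = (1/(n-1)) · Σ_k (x_{k,i} - mean_i) · (x_{k,j} - mean_j), with n-1 = 4.
  S[X,X] = ((-2.8)·(-2.8) + (2.2)·(2.2) + (3.2)·(3.2) + (-3.8)·(-3.8) + (1.2)·(1.2)) / 4 = 38.8/4 = 9.7
  S[X,Y] = ((-2.8)·(3.8) + (2.2)·(1.8) + (3.2)·(-3.2) + (-3.8)·(-1.2) + (1.2)·(-1.2)) / 4 = -13.8/4 = -3.45
  S[Y,Y] = ((3.8)·(3.8) + (1.8)·(1.8) + (-3.2)·(-3.2) + (-1.2)·(-1.2) + (-1.2)·(-1.2)) / 4 = 30.8/4 = 7.7

S is symmetric (S[j,i] = S[i,j]). Assembling:

S = [[9.7, -3.45],
 [-3.45, 7.7]]


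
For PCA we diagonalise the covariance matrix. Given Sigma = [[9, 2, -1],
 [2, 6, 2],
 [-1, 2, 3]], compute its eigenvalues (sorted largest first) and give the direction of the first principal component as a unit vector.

Step 1 — characteristic polynomial p(λ) = det(λI - Sigma) = λ³ - tr·λ² + c_1·λ - det, where tr = trace, c_1 = sum of the principal 2×2 minors, det = det(Sigma):
  tr = 9 + 6 + 3 = 18,
  c_1 = (9·6 - (2)²) + (9·3 - (-1)²) + (6·3 - (2)²) = 50 + 26 + 14 = 90,
  det = 9·(6·3 - (2)²) - (2)·((2)·3 - (2)·(-1)) + (-1)·((2)·(2) - 6·(-1)) = 9·(14) - (2)·(8) + (-1)·(10) = 100.
  So p(λ) = λ³ - 18λ² + 90λ - 100.
Step 2 — look for an integer root (rational root theorem: any rational root is an integer divisor of 100). Testing λ = 10:
  p(10) = 1000 - 1800 + 900 - 100 = 0  ✓
  Dividing out (λ - 10): p(λ) = (λ - 10)(λ² - 8λ + 10).
Step 3 — remaining eigenvalues from the quadratic λ² - 8λ + 10 = 0:
  Δ = 8² - 4·10 = 64 - 40 = 24,  λ = (8 ± √24)/2 = (8 ± 4.899)/2 ≈ 6.4495 or 1.5505.
  Sorted: λ_1 = 10,  λ_2 = 6.4495,  λ_3 = 1.5505  (check: sum = 18 = tr ✓).

Step 4 — unit eigenvector for λ_1 = 10: v spans the null space of (Sigma - λ_1 I), whose rows are
  r_1 = (-1, 2, -1),  r_2 = (2, -4, 2),  r_3 = (-1, 2, -7).
  v is orthogonal to every row, so take v ∝ r_1 × r_3 = ((2)·(-7) - (-1)·(2), (-1)·(-1) - (-1)·(-7), (-1)·(2) - (2)·(-1)) = (-12, -6, 0).
  Rescale (divide by 6; multiply by -1 so the first nonzero entry is positive): u = (2, 1, 0).
  ||u|| = √((2)² + (1)² + (0)²) = √(5) ≈ 2.2361,  v_1 = u/||u|| ≈ (0.8944, 0.4472, 0) (||v_1|| = 1).

λ_1 = 10,  λ_2 = 6.4495,  λ_3 = 1.5505;  v_1 ≈ (0.8944, 0.4472, 0)


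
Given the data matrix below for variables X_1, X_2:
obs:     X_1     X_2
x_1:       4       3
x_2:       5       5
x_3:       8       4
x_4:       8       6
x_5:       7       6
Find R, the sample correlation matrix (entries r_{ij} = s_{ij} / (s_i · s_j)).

Step 1 — column means:
  mean(X_1) = (4 + 5 + 8 + 8 + 7) / 5 = 32/5 = 6.4
  mean(X_2) = (3 + 5 + 4 + 6 + 6) / 5 = 24/5 = 4.8

Step 2 — sample variances and covariances s[i,j] = (1/(n-1)) · Σ_k (x_{k,i} - mean_i) · (x_{k,j} - mean_j), with n-1 = 4:
  s[X_1,X_1] = ((-2.4)·(-2.4) + (-1.4)·(-1.4) + (1.6)·(1.6) + (1.6)·(1.6) + (0.6)·(0.6)) / 4 = 13.2/4 = 3.3
  s[X_1,X_2] = ((-2.4)·(-1.8) + (-1.4)·(0.2) + (1.6)·(-0.8) + (1.6)·(1.2) + (0.6)·(1.2)) / 4 = 5.4/4 = 1.35
  s[X_2,X_2] = ((-1.8)·(-1.8) + (0.2)·(0.2) + (-0.8)·(-0.8) + (1.2)·(1.2) + (1.2)·(1.2)) / 4 = 6.8/4 = 1.7
  Sample standard deviations s_i = √(s[i,i]):
  s(X_1) = √(3.3) = 1.8166
  s(X_2) = √(1.7) = 1.3038

Step 3 — r_{ij} = s_{ij} / (s_i · s_j):
  r[X_1,X_1] = 1 (diagonal).
  r[X_1,X_2] = 1.35 / (1.8166 · 1.3038) = 1.35 / 2.3685 = 0.57
  r[X_2,X_2] = 1 (diagonal).

R is symmetric with unit diagonal. Assembling:

R = [[1, 0.57],
 [0.57, 1]]


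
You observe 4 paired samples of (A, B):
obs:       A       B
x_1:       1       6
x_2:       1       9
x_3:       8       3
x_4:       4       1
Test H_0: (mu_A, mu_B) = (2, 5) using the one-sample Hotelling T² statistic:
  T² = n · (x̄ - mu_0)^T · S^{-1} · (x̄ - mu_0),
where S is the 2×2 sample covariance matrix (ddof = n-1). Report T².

Step 1 — sample mean vector:
  mean(A) = (1 + 1 + 8 + 4) / 4 = 14/4 = 3.5
  mean(B) = (6 + 9 + 3 + 1) / 4 = 19/4 = 4.75
  x̄ = (3.5, 4.75),  deviation x̄ - mu_0 = (3.5, 4.75) - (2, 5) = (1.5, -0.25).

Step 2 — sample covariance matrix, S[i,j] = (1/(n-1)) · Σ_k (x_{k,i} - mean_i) · (x_{k,j} - mean_j), divisor n-1 = 3:
  S[A,A] = ((-2.5)·(-2.5) + (-2.5)·(-2.5) + (4.5)·(4.5) + (0.5)·(0.5)) / 3 = 33/3 = 11
  S[A,B] = ((-2.5)·(1.25) + (-2.5)·(4.25) + (4.5)·(-1.75) + (0.5)·(-3.75)) / 3 = -23.5/3 = -7.8333
  S[B,B] = ((1.25)·(1.25) + (4.25)·(4.25) + (-1.75)·(-1.75) + (-3.75)·(-3.75)) / 3 = 36.75/3 = 12.25
  S = [[11, -7.8333],
 [-7.8333, 12.25]].

Step 3 — invert S. det(S) = 11·12.25 - (-7.8333)² = 73.3889.
  S^{-1} = (1/det) · [[d, -b], [-b, a]] = [[0.1669, 0.1067],
 [0.1067, 0.1499]].

Step 4 — quadratic form (x̄ - mu_0)^T · S^{-1} · (x̄ - mu_0):
  S^{-1} · (x̄ - mu_0) = (0.2237, 0.1226),
  (x̄ - mu_0)^T · [...] = (1.5)·(0.2237) + (-0.25)·(0.1226) = 0.3049.

Step 5 — scale by n: T² = 4 · 0.3049 = 1.2195.

T² ≈ 1.2195
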